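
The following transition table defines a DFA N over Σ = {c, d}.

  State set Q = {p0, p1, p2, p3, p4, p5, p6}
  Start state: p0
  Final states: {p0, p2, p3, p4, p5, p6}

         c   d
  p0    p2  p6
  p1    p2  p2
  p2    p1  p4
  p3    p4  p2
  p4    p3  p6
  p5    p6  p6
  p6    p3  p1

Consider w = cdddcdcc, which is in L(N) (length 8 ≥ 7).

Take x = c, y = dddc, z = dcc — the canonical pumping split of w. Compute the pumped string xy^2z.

xy^2z = c·dddc·dddc·dcc = cdddcdddcdcc.
Reading y = dddc takes N from p2 back to p2, so after x·y·y the machine is still in p2, and z then leads to the accepting state p4. Hence cdddcdddcdcc ∈ L(N).

cdddcdddcdcc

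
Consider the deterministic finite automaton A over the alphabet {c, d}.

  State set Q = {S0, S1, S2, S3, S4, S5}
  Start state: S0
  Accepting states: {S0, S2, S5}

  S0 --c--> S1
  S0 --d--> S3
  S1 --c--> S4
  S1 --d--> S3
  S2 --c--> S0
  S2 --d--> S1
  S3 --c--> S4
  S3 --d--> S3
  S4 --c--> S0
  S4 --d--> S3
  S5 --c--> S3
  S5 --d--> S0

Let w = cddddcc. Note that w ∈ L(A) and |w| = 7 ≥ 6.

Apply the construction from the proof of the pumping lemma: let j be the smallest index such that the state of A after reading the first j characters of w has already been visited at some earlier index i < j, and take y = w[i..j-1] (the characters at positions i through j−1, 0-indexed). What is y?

State sequence: S0 -c-> S1 -d-> S3 -d-> S3 -d-> S3 -d-> S3 -c-> S4 -c-> S0
First repeat at step 3: S3 was already visited.

So i = 2, j = 3, giving x = w[0:2] = cd, y = w[2:3] = d, z = w[3:7] = ddcc.
Check: |xy| = 3 ≤ 6 and |y| = 1 ≥ 1. Reading y takes A from S3 back to S3, so every xyⁱz is accepted.
The DFA has 6 states, so the proof of the pumping lemma guarantees a repeated state among the first 6+1 visited; the segment between the two visits is the pumpable y.

d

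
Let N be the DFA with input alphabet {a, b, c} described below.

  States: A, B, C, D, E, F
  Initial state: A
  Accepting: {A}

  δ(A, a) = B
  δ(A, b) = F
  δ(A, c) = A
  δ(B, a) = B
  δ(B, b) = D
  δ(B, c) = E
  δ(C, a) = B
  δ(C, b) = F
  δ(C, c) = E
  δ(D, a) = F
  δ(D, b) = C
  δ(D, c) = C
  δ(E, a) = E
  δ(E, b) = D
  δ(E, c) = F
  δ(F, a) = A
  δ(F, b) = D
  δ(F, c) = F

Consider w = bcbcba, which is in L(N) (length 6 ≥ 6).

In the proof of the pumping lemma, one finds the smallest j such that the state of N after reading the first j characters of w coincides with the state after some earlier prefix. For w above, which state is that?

Run of N on w = b c b c b a:
  step 0: A  (start)
  step 1: F  (read b: A→F)
  step 2: F  (read c: F→F)   ← first repeat (F seen earlier)
  step 3: D  (read b: F→D)
  step 4: C  (read c: D→C)
  step 5: F  (read b: C→F)
  step 6: A  (read a: F→A)

The earliest repeat is at step j = 2: N is in F, which it already visited at step i = 1.
With |Q| = 6, pigeonhole forces a state repeat no later than step 6; the substring read between the first and second visits to that state can be pumped.

F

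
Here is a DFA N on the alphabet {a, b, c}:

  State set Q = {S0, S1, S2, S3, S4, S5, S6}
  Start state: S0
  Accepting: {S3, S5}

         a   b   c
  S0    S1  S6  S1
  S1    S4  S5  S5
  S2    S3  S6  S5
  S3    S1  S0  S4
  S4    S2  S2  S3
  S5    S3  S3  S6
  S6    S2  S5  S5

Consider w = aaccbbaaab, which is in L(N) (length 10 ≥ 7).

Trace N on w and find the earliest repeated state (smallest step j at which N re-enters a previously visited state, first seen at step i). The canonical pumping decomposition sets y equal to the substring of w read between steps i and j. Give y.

cc

State sequence: S0 -a-> S1 -a-> S4 -c-> S3 -c-> S4 -b-> S2 -b-> S6 -a-> S2 -a-> S3 -a-> S1 -b-> S5
First repeat at step 4: S4 was already visited.

So i = 2, j = 4, giving x = w[0:2] = aa, y = w[2:4] = cc, z = w[4:10] = bbaaab.
Check: |xy| = 4 ≤ 7 and |y| = 2 ≥ 1. Reading y takes N from S4 back to S4, so every xyⁱz is accepted.
The DFA has 7 states, so the proof of the pumping lemma guarantees a repeated state among the first 7+1 visited; the segment between the two visits is the pumpable y.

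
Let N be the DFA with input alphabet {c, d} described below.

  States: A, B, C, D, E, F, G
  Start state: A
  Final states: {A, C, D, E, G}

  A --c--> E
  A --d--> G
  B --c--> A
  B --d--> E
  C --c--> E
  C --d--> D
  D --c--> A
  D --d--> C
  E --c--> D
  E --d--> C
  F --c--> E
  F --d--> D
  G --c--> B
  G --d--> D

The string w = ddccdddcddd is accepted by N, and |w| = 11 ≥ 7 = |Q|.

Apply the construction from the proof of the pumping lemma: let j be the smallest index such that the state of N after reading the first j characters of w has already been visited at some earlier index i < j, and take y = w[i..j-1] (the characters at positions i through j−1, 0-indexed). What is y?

ddc

State sequence: A -d-> G -d-> D -c-> A -c-> E -d-> C -d-> D -d-> C -c-> E -d-> C -d-> D -d-> C
First repeat at step 3: A was already visited.

So i = 0, j = 3, giving x = w[0:0] = ε, y = w[0:3] = ddc, z = w[3:11] = cdddcddd.
Check: |xy| = 3 ≤ 7 and |y| = 3 ≥ 1. Reading y takes N from A back to A, so every xyⁱz is accepted.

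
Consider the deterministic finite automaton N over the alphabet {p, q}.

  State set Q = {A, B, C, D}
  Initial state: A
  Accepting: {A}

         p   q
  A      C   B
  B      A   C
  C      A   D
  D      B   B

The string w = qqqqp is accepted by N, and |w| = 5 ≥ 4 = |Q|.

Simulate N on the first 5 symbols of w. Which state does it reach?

A

Run of N on the first 5 characters of w = q q q q p:
  step 0: A  (start)
  step 1: B  (read q: A→B)
  step 2: C  (read q: B→C)
  step 3: D  (read q: C→D)
  step 4: B  (read q: D→B)
  step 5: A  (read p: B→A)

After reading 5 characters, N is in state A.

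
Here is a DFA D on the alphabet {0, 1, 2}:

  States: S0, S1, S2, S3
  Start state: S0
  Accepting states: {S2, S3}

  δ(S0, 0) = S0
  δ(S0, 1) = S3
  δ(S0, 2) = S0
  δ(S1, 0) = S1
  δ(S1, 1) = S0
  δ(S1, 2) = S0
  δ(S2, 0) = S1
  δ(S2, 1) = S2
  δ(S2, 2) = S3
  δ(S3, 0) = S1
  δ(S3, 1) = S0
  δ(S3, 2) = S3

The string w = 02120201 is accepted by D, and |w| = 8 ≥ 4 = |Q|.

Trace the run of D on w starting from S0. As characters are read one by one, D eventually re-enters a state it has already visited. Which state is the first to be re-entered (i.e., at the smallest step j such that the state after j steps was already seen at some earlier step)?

S0

State sequence: S0 -0-> S0 -2-> S0 -1-> S3 -2-> S3 -0-> S1 -2-> S0 -0-> S0 -1-> S3
First repeat at step 1: S0 was already visited.

The earliest repeat is at step j = 1: D is in S0, which it already visited at step i = 0.
Pumping length from the standard proof: p = 4 (the number of states). The repeated state found above gives |xy| = j ≤ 4 and |y| = j − i ≥ 1.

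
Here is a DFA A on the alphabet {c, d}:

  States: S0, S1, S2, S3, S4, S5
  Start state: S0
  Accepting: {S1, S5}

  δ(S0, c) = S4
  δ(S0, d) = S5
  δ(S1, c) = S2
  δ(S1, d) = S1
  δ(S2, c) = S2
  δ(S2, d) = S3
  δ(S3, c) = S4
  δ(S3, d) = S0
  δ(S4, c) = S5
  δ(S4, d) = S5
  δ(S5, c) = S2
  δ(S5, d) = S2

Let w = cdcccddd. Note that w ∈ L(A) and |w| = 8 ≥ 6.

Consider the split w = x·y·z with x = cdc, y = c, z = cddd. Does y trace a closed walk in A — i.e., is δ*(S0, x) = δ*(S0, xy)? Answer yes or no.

yes

Run of A on the first 4 characters of w = c d c c:
  step 0: S0  (start)
  step 1: S4  (read c: S0→S4)
  step 2: S5  (read d: S4→S5)
  step 3: S2  (read c: S5→S2)
  step 4: S2  (read c: S2→S2)

After x (step 3): S2. After xy (step 4): S2.
They match, so y = c drives A around a cycle from S2 back to itself; pumping y any number of times keeps A in S2 before reading z, and xyⁱz ∈ L(A) for every i ≥ 0.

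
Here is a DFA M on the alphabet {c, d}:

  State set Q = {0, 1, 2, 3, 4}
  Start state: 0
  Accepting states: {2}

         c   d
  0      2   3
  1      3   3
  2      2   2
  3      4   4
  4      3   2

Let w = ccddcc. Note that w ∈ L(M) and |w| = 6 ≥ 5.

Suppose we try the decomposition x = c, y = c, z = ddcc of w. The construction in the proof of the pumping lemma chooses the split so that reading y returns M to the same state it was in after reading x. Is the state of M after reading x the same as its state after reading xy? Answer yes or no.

Run of M on the first 2 characters of w = c c:
  step 0: 0  (start)
  step 1: 2  (read c: 0→2)
  step 2: 2  (read c: 2→2)

After x (step 1): 2. After xy (step 2): 2.
They match, so y = c drives M around a cycle from 2 back to itself; pumping y any number of times keeps M in 2 before reading z, and xyⁱz ∈ L(M) for every i ≥ 0.

yes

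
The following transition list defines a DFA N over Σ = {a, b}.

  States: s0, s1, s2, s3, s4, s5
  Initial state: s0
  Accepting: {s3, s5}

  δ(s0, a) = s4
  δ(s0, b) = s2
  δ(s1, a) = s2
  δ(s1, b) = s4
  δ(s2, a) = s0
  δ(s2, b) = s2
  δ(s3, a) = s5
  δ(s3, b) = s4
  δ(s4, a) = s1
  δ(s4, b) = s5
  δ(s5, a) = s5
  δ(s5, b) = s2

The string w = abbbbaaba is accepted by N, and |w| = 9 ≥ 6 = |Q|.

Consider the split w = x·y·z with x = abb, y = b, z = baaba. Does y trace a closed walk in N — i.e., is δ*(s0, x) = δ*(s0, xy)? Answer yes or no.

State sequence: s0 -a-> s4 -b-> s5 -b-> s2 -b-> s2

After x (step 3): s2. After xy (step 4): s2.
They match, so y = b drives N around a cycle from s2 back to itself; pumping y any number of times keeps N in s2 before reading z, and xyⁱz ∈ L(N) for every i ≥ 0.

yes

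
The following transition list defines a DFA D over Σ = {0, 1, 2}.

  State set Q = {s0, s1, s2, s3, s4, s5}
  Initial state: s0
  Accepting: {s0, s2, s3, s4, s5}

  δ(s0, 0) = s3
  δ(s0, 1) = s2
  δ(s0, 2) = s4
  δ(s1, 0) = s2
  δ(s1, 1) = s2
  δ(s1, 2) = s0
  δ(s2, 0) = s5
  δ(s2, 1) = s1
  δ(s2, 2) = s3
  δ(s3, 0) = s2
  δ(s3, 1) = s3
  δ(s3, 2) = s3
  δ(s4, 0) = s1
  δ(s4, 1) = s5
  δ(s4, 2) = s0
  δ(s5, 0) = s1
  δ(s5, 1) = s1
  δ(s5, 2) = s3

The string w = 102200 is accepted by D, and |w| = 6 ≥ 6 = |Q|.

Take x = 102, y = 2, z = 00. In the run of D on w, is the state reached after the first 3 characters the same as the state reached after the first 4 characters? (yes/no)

yes

Run of D on the first 4 characters of w = 1 0 2 2:
  step 0: s0  (start)
  step 1: s2  (read 1: s0→s2)
  step 2: s5  (read 0: s2→s5)
  step 3: s3  (read 2: s5→s3)
  step 4: s3  (read 2: s3→s3)

After x (step 3): s3. After xy (step 4): s3.
They match, so y = 2 drives D around a cycle from s3 back to itself; pumping y any number of times keeps D in s3 before reading z, and xyⁱz ∈ L(D) for every i ≥ 0.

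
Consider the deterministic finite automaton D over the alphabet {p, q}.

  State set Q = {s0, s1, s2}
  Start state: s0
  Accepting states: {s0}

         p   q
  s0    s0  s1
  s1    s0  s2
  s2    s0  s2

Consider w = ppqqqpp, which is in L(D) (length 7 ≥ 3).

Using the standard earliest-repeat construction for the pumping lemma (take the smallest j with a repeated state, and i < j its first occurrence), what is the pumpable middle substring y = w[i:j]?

p

State sequence: s0 -p-> s0 -p-> s0 -q-> s1 -q-> s2 -q-> s2 -p-> s0 -p-> s0
First repeat at step 1: s0 was already visited.

So i = 0, j = 1, giving x = w[0:0] = ε, y = w[0:1] = p, z = w[1:7] = pqqqpp.
Check: |xy| = 1 ≤ 3 and |y| = 1 ≥ 1. Reading y takes D from s0 back to s0, so every xyⁱz is accepted.
With |Q| = 3, pigeonhole forces a state repeat no later than step 3; the substring read between the first and second visits to that state can be pumped.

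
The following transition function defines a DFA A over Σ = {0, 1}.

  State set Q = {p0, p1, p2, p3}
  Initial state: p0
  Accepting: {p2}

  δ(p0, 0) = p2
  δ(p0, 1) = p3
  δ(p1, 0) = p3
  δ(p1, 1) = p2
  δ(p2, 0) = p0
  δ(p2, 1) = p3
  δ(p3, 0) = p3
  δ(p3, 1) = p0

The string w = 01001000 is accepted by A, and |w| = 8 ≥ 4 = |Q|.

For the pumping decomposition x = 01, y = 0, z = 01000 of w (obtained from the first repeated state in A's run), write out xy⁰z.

0101000

xy⁰z = xz = 01·01000 = 0101000.
Reading y = 0 takes A from p3 back to p3, so after x the machine is still in p3, and z then leads to the accepting state p2. Hence 0101000 ∈ L(A).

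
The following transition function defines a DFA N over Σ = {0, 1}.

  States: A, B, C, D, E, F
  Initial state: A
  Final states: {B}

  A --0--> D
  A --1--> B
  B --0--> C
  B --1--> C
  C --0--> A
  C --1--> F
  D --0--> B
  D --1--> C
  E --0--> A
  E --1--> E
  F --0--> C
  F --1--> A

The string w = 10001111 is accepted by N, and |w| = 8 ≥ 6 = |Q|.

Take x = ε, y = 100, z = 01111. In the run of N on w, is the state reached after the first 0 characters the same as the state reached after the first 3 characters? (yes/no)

Run of N on the first 3 characters of w = 1 0 0:
  step 0: A  (start)
  step 1: B  (read 1: A→B)
  step 2: C  (read 0: B→C)
  step 3: A  (read 0: C→A)

After x (step 0): A. After xy (step 3): A.
They match, so y = 100 drives N around a cycle from A back to itself; pumping y any number of times keeps N in A before reading z, and xyⁱz ∈ L(N) for every i ≥ 0.

yes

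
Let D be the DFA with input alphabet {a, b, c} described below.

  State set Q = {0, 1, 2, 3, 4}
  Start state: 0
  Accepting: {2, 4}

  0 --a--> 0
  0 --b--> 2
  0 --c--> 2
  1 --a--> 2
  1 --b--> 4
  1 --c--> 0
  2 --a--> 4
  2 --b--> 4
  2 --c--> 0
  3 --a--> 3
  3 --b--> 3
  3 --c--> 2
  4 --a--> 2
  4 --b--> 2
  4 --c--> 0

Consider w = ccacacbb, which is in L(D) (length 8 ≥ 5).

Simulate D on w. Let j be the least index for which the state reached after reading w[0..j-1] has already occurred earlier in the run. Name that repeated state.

State sequence: 0 -c-> 2 -c-> 0 -a-> 0 -c-> 2 -a-> 4 -c-> 0 -b-> 2 -b-> 4
First repeat at step 2: 0 was already visited.

The earliest repeat is at step j = 2: D is in 0, which it already visited at step i = 0.

0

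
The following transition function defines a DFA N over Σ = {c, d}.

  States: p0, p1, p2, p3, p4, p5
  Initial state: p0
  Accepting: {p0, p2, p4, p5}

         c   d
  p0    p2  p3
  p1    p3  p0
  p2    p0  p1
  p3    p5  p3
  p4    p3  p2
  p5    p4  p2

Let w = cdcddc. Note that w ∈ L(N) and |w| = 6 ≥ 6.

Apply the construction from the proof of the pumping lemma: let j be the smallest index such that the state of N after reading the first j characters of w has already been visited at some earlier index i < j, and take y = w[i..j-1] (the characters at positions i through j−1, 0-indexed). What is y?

State sequence: p0 -c-> p2 -d-> p1 -c-> p3 -d-> p3 -d-> p3 -c-> p5
First repeat at step 4: p3 was already visited.

So i = 3, j = 4, giving x = w[0:3] = cdc, y = w[3:4] = d, z = w[4:6] = dc.
Check: |xy| = 4 ≤ 6 and |y| = 1 ≥ 1. Reading y takes N from p3 back to p3, so every xyⁱz is accepted.
The DFA has 6 states, so the proof of the pumping lemma guarantees a repeated state among the first 6+1 visited; the segment between the two visits is the pumpable y.

d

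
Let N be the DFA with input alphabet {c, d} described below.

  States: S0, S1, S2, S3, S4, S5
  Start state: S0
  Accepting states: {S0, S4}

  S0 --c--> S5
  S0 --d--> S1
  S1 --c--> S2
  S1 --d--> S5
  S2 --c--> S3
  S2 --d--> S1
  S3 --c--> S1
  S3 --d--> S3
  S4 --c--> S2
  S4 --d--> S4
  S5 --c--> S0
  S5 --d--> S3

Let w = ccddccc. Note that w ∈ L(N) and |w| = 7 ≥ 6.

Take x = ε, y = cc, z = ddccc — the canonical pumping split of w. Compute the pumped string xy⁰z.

xy⁰z = xz = ε·ddccc = ddccc.
Reading y = cc takes N from S0 back to S0, so after x the machine is still in S0, and z then leads to the accepting state S0. Hence ddccc ∈ L(N).

ddccc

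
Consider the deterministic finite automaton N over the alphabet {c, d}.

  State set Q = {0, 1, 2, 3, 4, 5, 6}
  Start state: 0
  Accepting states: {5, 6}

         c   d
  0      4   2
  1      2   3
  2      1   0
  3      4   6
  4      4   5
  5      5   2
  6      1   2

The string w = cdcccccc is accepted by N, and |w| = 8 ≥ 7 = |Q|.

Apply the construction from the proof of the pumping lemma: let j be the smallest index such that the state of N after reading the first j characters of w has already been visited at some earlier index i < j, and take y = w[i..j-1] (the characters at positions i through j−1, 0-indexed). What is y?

Run of N on w = c d c c c c c c:
  step 0: 0  (start)
  step 1: 4  (read c: 0→4)
  step 2: 5  (read d: 4→5)
  step 3: 5  (read c: 5→5)   ← first repeat (5 seen earlier)
  step 4: 5  (read c: 5→5)
  step 5: 5  (read c: 5→5)
  step 6: 5  (read c: 5→5)
  step 7: 5  (read c: 5→5)
  step 8: 5  (read c: 5→5)

So i = 2, j = 3, giving x = w[0:2] = cd, y = w[2:3] = c, z = w[3:8] = ccccc.
Check: |xy| = 3 ≤ 7 and |y| = 1 ≥ 1. Reading y takes N from 5 back to 5, so every xyⁱz is accepted.
Since N has 7 states, any run of length ≥ 7 visits 7+1 states, so by pigeonhole some state repeats within the first 7 steps — that repeat gives the pumpable loop.

c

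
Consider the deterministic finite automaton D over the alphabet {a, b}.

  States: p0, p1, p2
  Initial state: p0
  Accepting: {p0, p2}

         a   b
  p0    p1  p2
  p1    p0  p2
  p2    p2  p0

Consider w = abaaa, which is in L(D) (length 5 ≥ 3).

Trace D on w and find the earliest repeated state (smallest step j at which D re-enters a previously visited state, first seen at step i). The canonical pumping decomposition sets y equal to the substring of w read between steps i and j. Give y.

a

State sequence: p0 -a-> p1 -b-> p2 -a-> p2 -a-> p2 -a-> p2
First repeat at step 3: p2 was already visited.

So i = 2, j = 3, giving x = w[0:2] = ab, y = w[2:3] = a, z = w[3:5] = aa.
Check: |xy| = 3 ≤ 3 and |y| = 1 ≥ 1. Reading y takes D from p2 back to p2, so every xyⁱz is accepted.
With |Q| = 3, pigeonhole forces a state repeat no later than step 3; the substring read between the first and second visits to that state can be pumped.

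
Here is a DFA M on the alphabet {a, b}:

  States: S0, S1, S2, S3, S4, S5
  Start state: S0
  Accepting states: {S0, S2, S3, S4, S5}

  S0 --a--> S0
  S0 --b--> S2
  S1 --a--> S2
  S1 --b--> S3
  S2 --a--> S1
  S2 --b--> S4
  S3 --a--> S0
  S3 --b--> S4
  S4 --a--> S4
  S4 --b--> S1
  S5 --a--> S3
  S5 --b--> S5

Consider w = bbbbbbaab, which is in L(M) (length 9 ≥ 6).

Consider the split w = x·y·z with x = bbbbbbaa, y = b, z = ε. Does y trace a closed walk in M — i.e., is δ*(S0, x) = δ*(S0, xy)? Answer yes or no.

no

Run of M on the first 9 characters of w = b b b b b b a a b:
  step 0: S0  (start)
  step 1: S2  (read b: S0→S2)
  step 2: S4  (read b: S2→S4)
  step 3: S1  (read b: S4→S1)
  step 4: S3  (read b: S1→S3)
  step 5: S4  (read b: S3→S4)
  step 6: S1  (read b: S4→S1)
  step 7: S2  (read a: S1→S2)
  step 8: S1  (read a: S2→S1)
  step 9: S3  (read b: S1→S3)

After x (step 8): S1. After xy (step 9): S3.
They differ (S1 ≠ S3), so y is not a cycle from the state after x; this split is not the one the pumping-lemma construction produces, and pumping y need not keep the string in L(M).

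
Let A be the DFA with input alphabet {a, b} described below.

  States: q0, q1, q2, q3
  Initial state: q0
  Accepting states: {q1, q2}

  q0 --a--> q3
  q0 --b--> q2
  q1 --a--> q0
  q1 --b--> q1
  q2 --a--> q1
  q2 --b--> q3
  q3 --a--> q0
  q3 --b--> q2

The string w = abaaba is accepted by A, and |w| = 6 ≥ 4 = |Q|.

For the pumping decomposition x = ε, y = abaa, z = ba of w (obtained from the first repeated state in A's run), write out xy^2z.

abaaabaaba

xy^2z = ε·abaa·abaa·ba = abaaabaaba.
Reading y = abaa takes A from q0 back to q0, so after x·y·y the machine is still in q0, and z then leads to the accepting state q1. Hence abaaabaaba ∈ L(A).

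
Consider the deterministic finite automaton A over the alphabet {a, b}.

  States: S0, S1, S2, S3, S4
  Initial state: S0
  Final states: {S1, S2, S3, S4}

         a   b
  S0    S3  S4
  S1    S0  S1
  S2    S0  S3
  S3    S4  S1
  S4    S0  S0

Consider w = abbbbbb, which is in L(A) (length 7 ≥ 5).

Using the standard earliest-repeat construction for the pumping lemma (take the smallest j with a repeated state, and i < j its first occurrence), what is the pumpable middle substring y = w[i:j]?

Run of A on w = a b b b b b b:
  step 0: S0  (start)
  step 1: S3  (read a: S0→S3)
  step 2: S1  (read b: S3→S1)
  step 3: S1  (read b: S1→S1)   ← first repeat (S1 seen earlier)
  step 4: S1  (read b: S1→S1)
  step 5: S1  (read b: S1→S1)
  step 6: S1  (read b: S1→S1)
  step 7: S1  (read b: S1→S1)

So i = 2, j = 3, giving x = w[0:2] = ab, y = w[2:3] = b, z = w[3:7] = bbbb.
Check: |xy| = 3 ≤ 5 and |y| = 1 ≥ 1. Reading y takes A from S1 back to S1, so every xyⁱz is accepted.
Pumping length from the standard proof: p = 5 (the number of states). The repeated state found above gives |xy| = j ≤ 5 and |y| = j − i ≥ 1.

b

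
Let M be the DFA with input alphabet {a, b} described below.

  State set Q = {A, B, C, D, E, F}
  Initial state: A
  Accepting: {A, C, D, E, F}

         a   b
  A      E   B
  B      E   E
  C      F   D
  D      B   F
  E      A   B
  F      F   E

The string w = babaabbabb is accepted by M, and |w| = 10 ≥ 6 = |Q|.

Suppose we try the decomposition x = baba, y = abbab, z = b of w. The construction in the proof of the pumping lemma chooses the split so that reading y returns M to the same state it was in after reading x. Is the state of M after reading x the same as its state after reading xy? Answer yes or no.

Run of M on the first 9 characters of w = b a b a a b b a b:
  step 0: A  (start)
  step 1: B  (read b: A→B)
  step 2: E  (read a: B→E)
  step 3: B  (read b: E→B)
  step 4: E  (read a: B→E)
  step 5: A  (read a: E→A)
  step 6: B  (read b: A→B)
  step 7: E  (read b: B→E)
  step 8: A  (read a: E→A)
  step 9: B  (read b: A→B)

After x (step 4): E. After xy (step 9): B.
They differ (E ≠ B), so y is not a cycle from the state after x; this split is not the one the pumping-lemma construction produces, and pumping y need not keep the string in L(M).

no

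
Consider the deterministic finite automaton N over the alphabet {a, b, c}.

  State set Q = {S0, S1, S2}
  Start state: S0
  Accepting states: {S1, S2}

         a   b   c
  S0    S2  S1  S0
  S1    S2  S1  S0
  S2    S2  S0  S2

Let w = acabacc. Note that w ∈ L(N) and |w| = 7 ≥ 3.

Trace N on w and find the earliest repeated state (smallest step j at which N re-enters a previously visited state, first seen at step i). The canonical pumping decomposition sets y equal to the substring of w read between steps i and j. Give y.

State sequence: S0 -a-> S2 -c-> S2 -a-> S2 -b-> S0 -a-> S2 -c-> S2 -c-> S2
First repeat at step 2: S2 was already visited.

So i = 1, j = 2, giving x = w[0:1] = a, y = w[1:2] = c, z = w[2:7] = abacc.
Check: |xy| = 2 ≤ 3 and |y| = 1 ≥ 1. Reading y takes N from S2 back to S2, so every xyⁱz is accepted.
With |Q| = 3, pigeonhole forces a state repeat no later than step 3; the substring read between the first and second visits to that state can be pumped.

c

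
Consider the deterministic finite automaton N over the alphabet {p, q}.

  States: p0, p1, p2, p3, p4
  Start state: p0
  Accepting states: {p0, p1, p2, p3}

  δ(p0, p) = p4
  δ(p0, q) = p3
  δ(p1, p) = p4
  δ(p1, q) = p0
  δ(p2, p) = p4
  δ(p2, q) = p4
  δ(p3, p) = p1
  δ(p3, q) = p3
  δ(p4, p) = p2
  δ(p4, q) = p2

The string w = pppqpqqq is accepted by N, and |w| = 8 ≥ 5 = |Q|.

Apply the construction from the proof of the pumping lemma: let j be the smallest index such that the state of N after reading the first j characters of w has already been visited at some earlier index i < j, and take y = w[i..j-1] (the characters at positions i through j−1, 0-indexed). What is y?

pp

Run of N on w = p p p q p q q q:
  step 0: p0  (start)
  step 1: p4  (read p: p0→p4)
  step 2: p2  (read p: p4→p2)
  step 3: p4  (read p: p2→p4)   ← first repeat (p4 seen earlier)
  step 4: p2  (read q: p4→p2)
  step 5: p4  (read p: p2→p4)
  step 6: p2  (read q: p4→p2)
  step 7: p4  (read q: p2→p4)
  step 8: p2  (read q: p4→p2)

So i = 1, j = 3, giving x = w[0:1] = p, y = w[1:3] = pp, z = w[3:8] = qpqqq.
Check: |xy| = 3 ≤ 5 and |y| = 2 ≥ 1. Reading y takes N from p4 back to p4, so every xyⁱz is accepted.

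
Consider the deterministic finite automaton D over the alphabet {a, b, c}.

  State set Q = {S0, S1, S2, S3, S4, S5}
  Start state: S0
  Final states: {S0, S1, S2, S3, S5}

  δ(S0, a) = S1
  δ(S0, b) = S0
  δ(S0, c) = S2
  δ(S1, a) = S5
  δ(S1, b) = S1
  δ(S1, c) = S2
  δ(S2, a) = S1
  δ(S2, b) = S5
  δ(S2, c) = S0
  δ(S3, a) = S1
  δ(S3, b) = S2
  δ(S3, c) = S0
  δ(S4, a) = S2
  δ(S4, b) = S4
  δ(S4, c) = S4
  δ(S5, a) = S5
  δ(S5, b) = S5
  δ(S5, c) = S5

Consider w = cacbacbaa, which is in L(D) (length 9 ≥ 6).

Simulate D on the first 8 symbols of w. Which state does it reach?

S5

Run of D on the first 8 characters of w = c a c b a c b a:
  step 0: S0  (start)
  step 1: S2  (read c: S0→S2)
  step 2: S1  (read a: S2→S1)
  step 3: S2  (read c: S1→S2)
  step 4: S5  (read b: S2→S5)
  step 5: S5  (read a: S5→S5)
  step 6: S5  (read c: S5→S5)
  step 7: S5  (read b: S5→S5)
  step 8: S5  (read a: S5→S5)

After reading 8 characters, D is in state S5.
(This kind of state-tracing is the core of the pumping-lemma construction: with 6 states, pigeonhole forces a repeat within the first 6 steps.)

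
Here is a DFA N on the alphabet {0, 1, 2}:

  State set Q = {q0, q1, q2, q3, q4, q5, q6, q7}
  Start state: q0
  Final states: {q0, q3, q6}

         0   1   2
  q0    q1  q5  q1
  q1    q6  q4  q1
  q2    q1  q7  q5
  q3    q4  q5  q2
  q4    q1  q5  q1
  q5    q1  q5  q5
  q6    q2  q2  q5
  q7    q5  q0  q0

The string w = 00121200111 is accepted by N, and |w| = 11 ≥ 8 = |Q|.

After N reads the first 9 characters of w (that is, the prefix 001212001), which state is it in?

State sequence: q0 -0-> q1 -0-> q6 -1-> q2 -2-> q5 -1-> q5 -2-> q5 -0-> q1 -0-> q6 -1-> q2

After reading 9 characters, N is in state q2.

q2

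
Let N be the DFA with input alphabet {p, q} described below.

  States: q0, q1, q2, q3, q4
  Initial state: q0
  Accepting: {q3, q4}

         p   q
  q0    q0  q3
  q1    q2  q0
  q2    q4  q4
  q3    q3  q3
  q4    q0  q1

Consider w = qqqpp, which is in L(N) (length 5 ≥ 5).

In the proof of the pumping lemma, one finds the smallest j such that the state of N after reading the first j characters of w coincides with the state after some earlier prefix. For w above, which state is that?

Run of N on w = q q q p p:
  step 0: q0  (start)
  step 1: q3  (read q: q0→q3)
  step 2: q3  (read q: q3→q3)   ← first repeat (q3 seen earlier)
  step 3: q3  (read q: q3→q3)
  step 4: q3  (read p: q3→q3)
  step 5: q3  (read p: q3→q3)

The earliest repeat is at step j = 2: N is in q3, which it already visited at step i = 1.
With |Q| = 5, pigeonhole forces a state repeat no later than step 5; the substring read between the first and second visits to that state can be pumped.

q3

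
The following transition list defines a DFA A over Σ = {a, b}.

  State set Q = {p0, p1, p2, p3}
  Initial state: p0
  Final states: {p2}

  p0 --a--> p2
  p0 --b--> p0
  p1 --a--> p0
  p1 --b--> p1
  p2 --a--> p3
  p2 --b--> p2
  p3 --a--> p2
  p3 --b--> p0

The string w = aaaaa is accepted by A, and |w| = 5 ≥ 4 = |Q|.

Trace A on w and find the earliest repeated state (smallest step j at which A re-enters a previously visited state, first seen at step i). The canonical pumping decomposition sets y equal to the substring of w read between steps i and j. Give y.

aa

State sequence: p0 -a-> p2 -a-> p3 -a-> p2 -a-> p3 -a-> p2
First repeat at step 3: p2 was already visited.

So i = 1, j = 3, giving x = w[0:1] = a, y = w[1:3] = aa, z = w[3:5] = aa.
Check: |xy| = 3 ≤ 4 and |y| = 2 ≥ 1. Reading y takes A from p2 back to p2, so every xyⁱz is accepted.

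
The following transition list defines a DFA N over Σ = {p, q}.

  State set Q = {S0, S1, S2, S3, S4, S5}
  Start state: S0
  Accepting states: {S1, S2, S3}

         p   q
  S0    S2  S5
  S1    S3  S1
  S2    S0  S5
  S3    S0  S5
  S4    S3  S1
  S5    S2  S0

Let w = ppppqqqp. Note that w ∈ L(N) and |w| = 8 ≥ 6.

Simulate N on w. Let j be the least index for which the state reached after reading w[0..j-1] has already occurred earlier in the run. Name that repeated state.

State sequence: S0 -p-> S2 -p-> S0 -p-> S2 -p-> S0 -q-> S5 -q-> S0 -q-> S5 -p-> S2
First repeat at step 2: S0 was already visited.

The earliest repeat is at step j = 2: N is in S0, which it already visited at step i = 0.
Since N has 6 states, any run of length ≥ 6 visits 6+1 states, so by pigeonhole some state repeats within the first 6 steps — that repeat gives the pumpable loop.

S0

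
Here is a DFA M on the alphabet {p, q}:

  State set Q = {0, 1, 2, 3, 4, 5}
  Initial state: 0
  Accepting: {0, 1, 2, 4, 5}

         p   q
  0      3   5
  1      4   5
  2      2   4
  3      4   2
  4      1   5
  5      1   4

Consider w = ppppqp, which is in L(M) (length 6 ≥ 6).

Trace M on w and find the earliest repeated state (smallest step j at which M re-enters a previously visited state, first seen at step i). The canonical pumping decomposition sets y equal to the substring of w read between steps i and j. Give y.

pp

Run of M on w = p p p p q p:
  step 0: 0  (start)
  step 1: 3  (read p: 0→3)
  step 2: 4  (read p: 3→4)
  step 3: 1  (read p: 4→1)
  step 4: 4  (read p: 1→4)   ← first repeat (4 seen earlier)
  step 5: 5  (read q: 4→5)
  step 6: 1  (read p: 5→1)

So i = 2, j = 4, giving x = w[0:2] = pp, y = w[2:4] = pp, z = w[4:6] = qp.
Check: |xy| = 4 ≤ 6 and |y| = 2 ≥ 1. Reading y takes M from 4 back to 4, so every xyⁱz is accepted.
Pumping length from the standard proof: p = 6 (the number of states). The repeated state found above gives |xy| = j ≤ 6 and |y| = j − i ≥ 1.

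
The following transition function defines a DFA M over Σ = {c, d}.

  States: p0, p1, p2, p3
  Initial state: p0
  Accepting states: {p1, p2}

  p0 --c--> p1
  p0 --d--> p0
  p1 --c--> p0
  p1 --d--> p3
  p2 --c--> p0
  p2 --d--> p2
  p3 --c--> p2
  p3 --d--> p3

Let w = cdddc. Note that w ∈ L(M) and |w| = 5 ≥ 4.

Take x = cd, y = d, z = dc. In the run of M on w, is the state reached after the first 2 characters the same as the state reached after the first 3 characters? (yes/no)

State sequence: p0 -c-> p1 -d-> p3 -d-> p3

After x (step 2): p3. After xy (step 3): p3.
They match, so y = d drives M around a cycle from p3 back to itself; pumping y any number of times keeps M in p3 before reading z, and xyⁱz ∈ L(M) for every i ≥ 0.

yes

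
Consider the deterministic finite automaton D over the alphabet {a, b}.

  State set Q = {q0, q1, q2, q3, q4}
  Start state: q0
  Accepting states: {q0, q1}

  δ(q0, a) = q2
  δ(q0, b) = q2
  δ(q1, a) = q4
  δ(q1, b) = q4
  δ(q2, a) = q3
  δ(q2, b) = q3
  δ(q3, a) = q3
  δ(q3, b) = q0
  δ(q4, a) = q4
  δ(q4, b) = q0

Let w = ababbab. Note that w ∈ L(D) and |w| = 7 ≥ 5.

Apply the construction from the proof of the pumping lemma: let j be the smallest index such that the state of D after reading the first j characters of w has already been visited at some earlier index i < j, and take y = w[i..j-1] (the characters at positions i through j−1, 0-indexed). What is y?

State sequence: q0 -a-> q2 -b-> q3 -a-> q3 -b-> q0 -b-> q2 -a-> q3 -b-> q0
First repeat at step 3: q3 was already visited.

So i = 2, j = 3, giving x = w[0:2] = ab, y = w[2:3] = a, z = w[3:7] = bbab.
Check: |xy| = 3 ≤ 5 and |y| = 1 ≥ 1. Reading y takes D from q3 back to q3, so every xyⁱz is accepted.
The DFA has 5 states, so the proof of the pumping lemma guarantees a repeated state among the first 5+1 visited; the segment between the two visits is the pumpable y.

a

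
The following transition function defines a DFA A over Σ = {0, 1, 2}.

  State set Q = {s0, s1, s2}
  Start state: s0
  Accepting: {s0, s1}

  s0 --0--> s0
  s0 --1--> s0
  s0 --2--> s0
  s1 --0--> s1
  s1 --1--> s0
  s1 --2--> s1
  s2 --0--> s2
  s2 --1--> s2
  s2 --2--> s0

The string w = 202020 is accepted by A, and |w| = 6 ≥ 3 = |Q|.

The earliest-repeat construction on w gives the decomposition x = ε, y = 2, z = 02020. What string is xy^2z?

xy^2z = ε·2·2·02020 = 2202020.
Reading y = 2 takes A from s0 back to s0, so after x·y·y the machine is still in s0, and z then leads to the accepting state s0. Hence 2202020 ∈ L(A).

2202020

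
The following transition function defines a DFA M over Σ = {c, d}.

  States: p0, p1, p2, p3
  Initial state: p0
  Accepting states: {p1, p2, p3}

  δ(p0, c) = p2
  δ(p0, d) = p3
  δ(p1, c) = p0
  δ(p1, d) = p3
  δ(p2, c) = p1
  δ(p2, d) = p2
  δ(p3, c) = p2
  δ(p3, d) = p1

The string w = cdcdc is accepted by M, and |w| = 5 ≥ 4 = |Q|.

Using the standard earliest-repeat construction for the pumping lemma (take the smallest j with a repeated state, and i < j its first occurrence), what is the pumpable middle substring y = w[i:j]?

d

State sequence: p0 -c-> p2 -d-> p2 -c-> p1 -d-> p3 -c-> p2
First repeat at step 2: p2 was already visited.

So i = 1, j = 2, giving x = w[0:1] = c, y = w[1:2] = d, z = w[2:5] = cdc.
Check: |xy| = 2 ≤ 4 and |y| = 1 ≥ 1. Reading y takes M from p2 back to p2, so every xyⁱz is accepted.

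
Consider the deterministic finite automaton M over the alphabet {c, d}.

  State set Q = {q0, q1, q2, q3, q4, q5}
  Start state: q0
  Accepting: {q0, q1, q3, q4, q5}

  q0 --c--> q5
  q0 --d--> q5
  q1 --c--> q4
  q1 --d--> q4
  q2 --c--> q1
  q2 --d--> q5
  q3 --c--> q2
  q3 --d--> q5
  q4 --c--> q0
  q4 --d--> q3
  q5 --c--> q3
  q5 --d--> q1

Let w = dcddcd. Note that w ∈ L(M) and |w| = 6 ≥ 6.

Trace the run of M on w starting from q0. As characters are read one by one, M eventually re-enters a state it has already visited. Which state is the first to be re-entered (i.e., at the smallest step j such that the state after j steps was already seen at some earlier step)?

State sequence: q0 -d-> q5 -c-> q3 -d-> q5 -d-> q1 -c-> q4 -d-> q3
First repeat at step 3: q5 was already visited.

The earliest repeat is at step j = 3: M is in q5, which it already visited at step i = 1.
With |Q| = 6, pigeonhole forces a state repeat no later than step 6; the substring read between the first and second visits to that state can be pumped.

q5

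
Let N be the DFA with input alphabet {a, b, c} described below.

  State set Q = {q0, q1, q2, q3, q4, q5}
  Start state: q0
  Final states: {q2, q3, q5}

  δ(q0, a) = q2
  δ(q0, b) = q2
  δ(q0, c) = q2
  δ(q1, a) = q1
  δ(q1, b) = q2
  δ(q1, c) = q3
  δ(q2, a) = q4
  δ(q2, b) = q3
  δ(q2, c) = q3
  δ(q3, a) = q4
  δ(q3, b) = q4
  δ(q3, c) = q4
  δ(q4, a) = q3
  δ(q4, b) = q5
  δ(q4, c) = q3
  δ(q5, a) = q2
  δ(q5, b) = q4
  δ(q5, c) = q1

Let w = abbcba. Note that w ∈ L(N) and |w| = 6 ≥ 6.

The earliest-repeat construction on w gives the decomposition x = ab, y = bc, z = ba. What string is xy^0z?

xy⁰z = xz = ab·ba = abba.
Reading y = bc takes N from q3 back to q3, so after x the machine is still in q3, and z then leads to the accepting state q3. Hence abba ∈ L(N).

abba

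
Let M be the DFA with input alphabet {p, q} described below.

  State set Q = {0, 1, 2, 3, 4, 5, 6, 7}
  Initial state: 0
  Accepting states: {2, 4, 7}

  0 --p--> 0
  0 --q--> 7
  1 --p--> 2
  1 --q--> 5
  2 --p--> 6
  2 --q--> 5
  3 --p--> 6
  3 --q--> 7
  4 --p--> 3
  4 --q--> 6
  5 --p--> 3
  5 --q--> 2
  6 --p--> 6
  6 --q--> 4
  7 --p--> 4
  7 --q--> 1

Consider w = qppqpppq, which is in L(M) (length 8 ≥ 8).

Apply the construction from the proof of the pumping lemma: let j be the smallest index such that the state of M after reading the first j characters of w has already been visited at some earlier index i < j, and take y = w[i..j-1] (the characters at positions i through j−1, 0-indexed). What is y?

Run of M on w = q p p q p p p q:
  step 0: 0  (start)
  step 1: 7  (read q: 0→7)
  step 2: 4  (read p: 7→4)
  step 3: 3  (read p: 4→3)
  step 4: 7  (read q: 3→7)   ← first repeat (7 seen earlier)
  step 5: 4  (read p: 7→4)
  step 6: 3  (read p: 4→3)
  step 7: 6  (read p: 3→6)
  step 8: 4  (read q: 6→4)

So i = 1, j = 4, giving x = w[0:1] = q, y = w[1:4] = ppq, z = w[4:8] = pppq.
Check: |xy| = 4 ≤ 8 and |y| = 3 ≥ 1. Reading y takes M from 7 back to 7, so every xyⁱz is accepted.
The DFA has 8 states, so the proof of the pumping lemma guarantees a repeated state among the first 8+1 visited; the segment between the two visits is the pumpable y.

ppq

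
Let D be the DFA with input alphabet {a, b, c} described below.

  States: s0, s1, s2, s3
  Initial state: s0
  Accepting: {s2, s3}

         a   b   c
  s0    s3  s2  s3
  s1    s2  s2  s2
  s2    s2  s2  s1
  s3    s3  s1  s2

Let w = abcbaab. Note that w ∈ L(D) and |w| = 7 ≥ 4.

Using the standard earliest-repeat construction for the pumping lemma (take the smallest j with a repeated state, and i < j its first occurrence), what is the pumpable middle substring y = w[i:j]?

Run of D on w = a b c b a a b:
  step 0: s0  (start)
  step 1: s3  (read a: s0→s3)
  step 2: s1  (read b: s3→s1)
  step 3: s2  (read c: s1→s2)
  step 4: s2  (read b: s2→s2)   ← first repeat (s2 seen earlier)
  step 5: s2  (read a: s2→s2)
  step 6: s2  (read a: s2→s2)
  step 7: s2  (read b: s2→s2)

So i = 3, j = 4, giving x = w[0:3] = abc, y = w[3:4] = b, z = w[4:7] = aab.
Check: |xy| = 4 ≤ 4 and |y| = 1 ≥ 1. Reading y takes D from s2 back to s2, so every xyⁱz is accepted.
Since D has 4 states, any run of length ≥ 4 visits 4+1 states, so by pigeonhole some state repeats within the first 4 steps — that repeat gives the pumpable loop.

b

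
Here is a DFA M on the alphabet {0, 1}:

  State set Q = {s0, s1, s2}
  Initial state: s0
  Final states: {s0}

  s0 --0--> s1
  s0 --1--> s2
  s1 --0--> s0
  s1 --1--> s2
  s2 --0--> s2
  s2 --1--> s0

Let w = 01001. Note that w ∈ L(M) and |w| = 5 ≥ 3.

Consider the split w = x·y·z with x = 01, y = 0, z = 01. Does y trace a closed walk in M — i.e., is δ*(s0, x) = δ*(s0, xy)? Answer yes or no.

Run of M on the first 3 characters of w = 0 1 0:
  step 0: s0  (start)
  step 1: s1  (read 0: s0→s1)
  step 2: s2  (read 1: s1→s2)
  step 3: s2  (read 0: s2→s2)

After x (step 2): s2. After xy (step 3): s2.
They match, so y = 0 drives M around a cycle from s2 back to itself; pumping y any number of times keeps M in s2 before reading z, and xyⁱz ∈ L(M) for every i ≥ 0.

yes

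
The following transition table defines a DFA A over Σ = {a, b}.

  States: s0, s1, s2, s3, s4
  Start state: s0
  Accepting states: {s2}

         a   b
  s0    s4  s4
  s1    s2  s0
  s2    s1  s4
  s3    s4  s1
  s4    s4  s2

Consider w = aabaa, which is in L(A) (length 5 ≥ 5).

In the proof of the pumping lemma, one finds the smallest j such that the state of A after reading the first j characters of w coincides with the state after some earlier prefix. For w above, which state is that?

State sequence: s0 -a-> s4 -a-> s4 -b-> s2 -a-> s1 -a-> s2
First repeat at step 2: s4 was already visited.

The earliest repeat is at step j = 2: A is in s4, which it already visited at step i = 1.
The DFA has 5 states, so the proof of the pumping lemma guarantees a repeated state among the first 5+1 visited; the segment between the two visits is the pumpable y.

s4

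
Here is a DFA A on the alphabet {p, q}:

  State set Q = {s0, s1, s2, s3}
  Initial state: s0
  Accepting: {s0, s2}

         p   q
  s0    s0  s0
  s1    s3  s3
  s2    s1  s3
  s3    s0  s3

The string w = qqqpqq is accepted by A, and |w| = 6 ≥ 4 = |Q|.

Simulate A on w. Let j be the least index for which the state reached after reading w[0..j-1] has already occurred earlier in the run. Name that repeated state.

State sequence: s0 -q-> s0 -q-> s0 -q-> s0 -p-> s0 -q-> s0 -q-> s0
First repeat at step 1: s0 was already visited.

The earliest repeat is at step j = 1: A is in s0, which it already visited at step i = 0.
Pumping length from the standard proof: p = 4 (the number of states). The repeated state found above gives |xy| = j ≤ 4 and |y| = j − i ≥ 1.

s0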